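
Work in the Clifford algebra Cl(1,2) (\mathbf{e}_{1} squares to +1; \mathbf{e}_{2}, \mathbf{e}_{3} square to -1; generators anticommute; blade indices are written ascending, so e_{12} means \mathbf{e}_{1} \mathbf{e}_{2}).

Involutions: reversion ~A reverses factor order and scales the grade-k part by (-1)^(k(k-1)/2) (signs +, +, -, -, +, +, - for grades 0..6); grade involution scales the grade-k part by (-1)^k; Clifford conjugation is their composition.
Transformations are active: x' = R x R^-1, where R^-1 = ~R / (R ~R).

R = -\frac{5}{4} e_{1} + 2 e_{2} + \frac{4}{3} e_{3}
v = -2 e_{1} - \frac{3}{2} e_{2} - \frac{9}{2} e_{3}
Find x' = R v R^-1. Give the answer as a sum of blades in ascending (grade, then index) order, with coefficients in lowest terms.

~R = -\frac{5}{4} e_{1} + 2 e_{2} + \frac{4}{3} e_{3}, and R ~R = -\frac{607}{144}, so R^-1 = ~R / (-\frac{607}{144}).
R v = \frac{23}{2} + \frac{47}{8} e_{12} + \frac{199}{24} e_{13} - 7 e_{23}
Answer: \frac{5354}{607} e_{1} - \frac{11427}{1214} e_{2} - \frac{3369}{1214} e_{3}


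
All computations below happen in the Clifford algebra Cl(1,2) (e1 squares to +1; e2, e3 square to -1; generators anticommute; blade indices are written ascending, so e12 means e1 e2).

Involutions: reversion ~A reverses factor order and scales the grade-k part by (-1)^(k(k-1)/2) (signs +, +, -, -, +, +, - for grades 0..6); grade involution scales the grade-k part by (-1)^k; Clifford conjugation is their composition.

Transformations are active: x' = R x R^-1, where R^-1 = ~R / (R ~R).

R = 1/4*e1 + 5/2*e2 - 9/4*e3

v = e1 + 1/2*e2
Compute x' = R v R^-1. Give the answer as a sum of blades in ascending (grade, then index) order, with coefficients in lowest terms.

~R = 1/4*e1 + 5/2*e2 - 9/4*e3, and R ~R = -45/4, so R^-1 = ~R / (-45/4).
R v = -1 - 19/8*e12 + 9/4*e13 + 9/8*e23
Answer: -43/45*e1 - 1/18*e2 - 2/5*e3


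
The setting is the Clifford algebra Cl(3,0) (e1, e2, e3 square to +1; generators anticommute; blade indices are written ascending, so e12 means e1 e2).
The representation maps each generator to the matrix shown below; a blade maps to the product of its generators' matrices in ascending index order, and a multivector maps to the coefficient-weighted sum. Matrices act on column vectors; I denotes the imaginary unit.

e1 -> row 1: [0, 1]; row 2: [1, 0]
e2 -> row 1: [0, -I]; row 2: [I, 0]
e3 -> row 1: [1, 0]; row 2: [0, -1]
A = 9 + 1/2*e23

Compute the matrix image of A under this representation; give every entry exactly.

Bivector images (products of the table entries): rho(e23) = rho(e2)rho(e3) = row 1: [0, I]; row 2: [I, 0].
M = (9)*1 + (1/2)*rho(e23), summed entrywise (1 is the identity matrix):
Answer: row 1: [9, I/2]; row 2: [I/2, 9]


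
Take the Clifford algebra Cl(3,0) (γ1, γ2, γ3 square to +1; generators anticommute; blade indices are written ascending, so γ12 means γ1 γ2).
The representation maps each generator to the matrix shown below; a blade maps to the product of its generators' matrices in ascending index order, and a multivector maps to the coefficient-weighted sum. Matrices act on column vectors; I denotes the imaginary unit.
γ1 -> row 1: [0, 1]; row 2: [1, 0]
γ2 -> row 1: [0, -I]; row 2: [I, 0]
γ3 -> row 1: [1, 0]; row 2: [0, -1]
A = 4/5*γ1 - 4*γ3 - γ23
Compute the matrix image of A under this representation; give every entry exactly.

Bivector images (products of the table entries): rho(γ23) = rho(γ2)rho(γ3) = row 1: [0, I]; row 2: [I, 0].
M = (4/5)*rho(γ1) + (-4)*rho(γ3) + (-1)*rho(γ23), summed entrywise:
Answer: row 1: [-4, 4/5 - I]; row 2: [4/5 - I, 4]


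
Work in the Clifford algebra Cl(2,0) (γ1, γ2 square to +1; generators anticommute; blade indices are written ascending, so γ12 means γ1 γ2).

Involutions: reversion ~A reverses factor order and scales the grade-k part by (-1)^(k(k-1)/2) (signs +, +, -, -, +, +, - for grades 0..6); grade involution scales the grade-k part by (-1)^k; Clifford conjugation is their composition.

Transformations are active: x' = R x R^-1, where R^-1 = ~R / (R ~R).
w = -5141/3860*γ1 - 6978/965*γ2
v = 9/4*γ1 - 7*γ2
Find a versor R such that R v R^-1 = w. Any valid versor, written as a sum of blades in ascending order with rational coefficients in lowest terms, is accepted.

Why this works: both vectors square to 865/16, so q(v) = q(w) and R = v + w = 886/965*γ1 - 13733/965*γ2 carries v to w — its own direction survives, the complement (v - w)/2 flips.
Answer: 886/965*γ1 - 13733/965*γ2


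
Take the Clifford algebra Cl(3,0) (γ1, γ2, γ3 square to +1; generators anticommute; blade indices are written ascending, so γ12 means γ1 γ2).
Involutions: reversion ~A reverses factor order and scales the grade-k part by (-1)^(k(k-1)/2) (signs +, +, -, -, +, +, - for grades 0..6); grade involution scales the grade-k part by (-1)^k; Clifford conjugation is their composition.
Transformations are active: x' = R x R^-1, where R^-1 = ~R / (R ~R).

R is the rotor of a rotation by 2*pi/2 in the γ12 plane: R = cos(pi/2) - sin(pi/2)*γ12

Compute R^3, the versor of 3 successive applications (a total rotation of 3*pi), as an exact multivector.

Half-angle bookkeeping: 3 applications in γ12 add up to rotor phase 3*pi/2 = 3*pi/2, so R^3 = cos(3*pi/2) - sin(3*pi/2)*γ12.
cos(3*pi/2) = 0 and sin(3*pi/2) = -1, so R^3 = γ12. The net rotation is 1*pi (after discarding 1 full turn, each of which contributes a factor -1 to the rotor); the rotor keeps the half-angle phase exactly.
Answer: γ12


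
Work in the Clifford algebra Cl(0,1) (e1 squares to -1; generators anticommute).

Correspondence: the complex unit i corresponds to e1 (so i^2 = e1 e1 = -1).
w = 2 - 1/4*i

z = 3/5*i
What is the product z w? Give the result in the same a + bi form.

In blades: z = 3/5*e1, w = 2 - 1/4*e1.
Distribute z over w term by term (generator squares from the signature, products reordered to ascending indices): (3/5*e1)*w = 3/20 + 6/5*e1.
Sum: 3/20 + 6/5*e1; translating back through the correspondence:
Answer: 3/20 + 6/5*i


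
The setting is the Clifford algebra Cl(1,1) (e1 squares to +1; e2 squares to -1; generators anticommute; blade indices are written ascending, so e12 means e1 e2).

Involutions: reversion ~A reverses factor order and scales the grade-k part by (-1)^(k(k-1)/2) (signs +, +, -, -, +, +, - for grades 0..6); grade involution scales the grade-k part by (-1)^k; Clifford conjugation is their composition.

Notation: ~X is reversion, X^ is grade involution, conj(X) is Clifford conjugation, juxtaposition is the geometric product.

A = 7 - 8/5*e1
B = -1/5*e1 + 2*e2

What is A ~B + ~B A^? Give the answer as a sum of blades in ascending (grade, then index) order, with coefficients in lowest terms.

first term: 8/25 - 7/5*e1 + 14*e2 - 16/5*e12
second term: -8/25 - 7/5*e1 + 14*e2 - 16/5*e12
Answer: -14/5*e1 + 28*e2 - 32/5*e12


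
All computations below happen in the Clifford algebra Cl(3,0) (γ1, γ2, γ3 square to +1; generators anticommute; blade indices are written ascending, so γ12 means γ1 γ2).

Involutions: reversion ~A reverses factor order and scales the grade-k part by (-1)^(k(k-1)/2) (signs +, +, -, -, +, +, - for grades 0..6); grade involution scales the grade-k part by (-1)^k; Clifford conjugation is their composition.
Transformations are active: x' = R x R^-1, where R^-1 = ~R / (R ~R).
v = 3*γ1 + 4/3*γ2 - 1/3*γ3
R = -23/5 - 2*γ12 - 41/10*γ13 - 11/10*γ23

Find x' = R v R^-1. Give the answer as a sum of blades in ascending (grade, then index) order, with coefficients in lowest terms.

~R = -23/5 + 2*γ12 + 41/10*γ13 + 11/10*γ23, and R ~R = 2159/50, so R^-1 = ~R / (2159/50).
R v = -151/10*γ1 + 7/30*γ2 + 153/10*γ3 + 17/6*γ123
Answer: 472/6477*γ1 - 5473/6477*γ2 - 405/127*γ3


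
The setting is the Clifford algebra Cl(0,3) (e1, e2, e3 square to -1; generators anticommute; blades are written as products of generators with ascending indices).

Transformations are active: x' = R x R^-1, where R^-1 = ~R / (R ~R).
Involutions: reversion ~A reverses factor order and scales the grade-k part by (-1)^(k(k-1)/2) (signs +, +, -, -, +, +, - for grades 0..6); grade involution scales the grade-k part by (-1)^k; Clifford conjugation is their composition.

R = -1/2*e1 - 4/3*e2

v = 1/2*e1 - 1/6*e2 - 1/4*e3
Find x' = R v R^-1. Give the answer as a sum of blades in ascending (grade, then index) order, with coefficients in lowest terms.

~R = -1/2*e1 - 4/3*e2, and R ~R = -73/36, so R^-1 = ~R / (-73/36).
R v = 1/36 + 3/4*e1 e2 + 1/8*e1 e3 + 1/3*e2 e3
Answer: -71/146*e1 + 89/438*e2 + 1/4*e3


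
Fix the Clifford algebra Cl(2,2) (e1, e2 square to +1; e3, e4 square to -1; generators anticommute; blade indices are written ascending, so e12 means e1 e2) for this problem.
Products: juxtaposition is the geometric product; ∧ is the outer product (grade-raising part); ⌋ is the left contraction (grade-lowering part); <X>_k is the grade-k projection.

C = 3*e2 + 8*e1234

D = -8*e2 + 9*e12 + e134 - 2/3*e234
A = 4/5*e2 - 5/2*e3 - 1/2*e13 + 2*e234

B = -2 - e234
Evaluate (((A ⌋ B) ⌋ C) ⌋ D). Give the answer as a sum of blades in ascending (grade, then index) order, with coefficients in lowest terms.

step 1: 2 + 5/2*e24 - 4/5*e34
step 2: 6*e2 + 32/5*e12 - 20*e13 + 16*e1234
step 3: -528/5 - 54*e1 - 20*e4 - 4*e34
Answer: -528/5 - 54*e1 - 20*e4 - 4*e34


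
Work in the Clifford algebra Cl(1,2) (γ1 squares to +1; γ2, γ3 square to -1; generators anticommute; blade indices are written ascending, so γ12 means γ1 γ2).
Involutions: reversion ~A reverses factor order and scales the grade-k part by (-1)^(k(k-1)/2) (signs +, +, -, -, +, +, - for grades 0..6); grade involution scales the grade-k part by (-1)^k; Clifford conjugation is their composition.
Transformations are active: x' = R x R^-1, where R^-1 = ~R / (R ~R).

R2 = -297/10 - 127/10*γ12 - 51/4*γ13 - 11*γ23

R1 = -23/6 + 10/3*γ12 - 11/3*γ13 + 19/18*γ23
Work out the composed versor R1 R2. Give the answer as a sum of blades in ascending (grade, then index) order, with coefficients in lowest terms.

Distribute over the terms of R1 (each basis-blade product reordered to ascending indices, repeated generators contracted through their squares):
(-23/6) R2 = 2277/20 + 2921/60*γ12 + 391/8*γ13 + 253/6*γ23
(10/3*γ12) R2 = -127/3 - 99*γ12 + 110/3*γ13 + 85/2*γ23
(-11/3*γ13) R2 = 187/4 + 121/3*γ12 + 1089/10*γ13 + 1397/30*γ23
(19/18*γ23) R2 = 209/18 + 323/24*γ12 - 2413/180*γ13 - 627/20*γ23
Summing the partial products and collecting blades:
Answer: 11689/90 + 139/40*γ12 + 65173/360*γ13 + 5993/60*γ23


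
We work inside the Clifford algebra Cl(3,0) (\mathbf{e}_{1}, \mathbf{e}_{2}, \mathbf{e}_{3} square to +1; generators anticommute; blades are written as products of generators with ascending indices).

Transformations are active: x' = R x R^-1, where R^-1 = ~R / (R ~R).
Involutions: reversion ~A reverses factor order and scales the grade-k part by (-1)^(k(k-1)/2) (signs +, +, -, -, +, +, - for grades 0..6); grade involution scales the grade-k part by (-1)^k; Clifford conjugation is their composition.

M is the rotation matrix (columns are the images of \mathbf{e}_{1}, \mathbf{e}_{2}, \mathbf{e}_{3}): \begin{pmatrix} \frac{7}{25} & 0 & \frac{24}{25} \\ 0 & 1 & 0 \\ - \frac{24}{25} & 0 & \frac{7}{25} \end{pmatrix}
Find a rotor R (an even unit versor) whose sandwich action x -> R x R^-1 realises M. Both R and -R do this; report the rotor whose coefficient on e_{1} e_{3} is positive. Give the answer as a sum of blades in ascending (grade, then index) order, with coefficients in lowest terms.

Method: write R = a + b12*e_{1} e_{2} + b13*e_{1} e_{3} + b23*e_{2} e_{3} with a^2 + b12^2 + b13^2 + b23^2 = 1 (so R^-1 = ~R). Expanding the columns R e_j ~R gives tr M = 4a^2 - 1 and, from the antisymmetric part, M21 - M12 = -4a*b12, M13 - M31 = 4a*b13, M32 - M23 = -4a*b23.
Here tr M = \frac{39}{25}, so a^2 = (1 + tr M)/4 = \frac{16}{25} and a = ±\frac{4}{5}. Taking a = \frac{4}{5}: M21 - M12 = 0, M13 - M31 = \frac{48}{25}, M32 - M23 = 0, giving b12 = 0, b13 = \frac{3}{5}, b23 = 0, i.e. R = \frac{4}{5} + \frac{3}{5} e_{1} e_{3}.
Its e_{1} e_{3} coefficient is already positive.
Answer: \frac{4}{5} + \frac{3}{5} e_{1} e_{3}. Recall the cover is two-to-one: with M of trace \frac{39}{25}, both preimages act alike, and the stated e_{1} e_{3} sign chooses the sheet.


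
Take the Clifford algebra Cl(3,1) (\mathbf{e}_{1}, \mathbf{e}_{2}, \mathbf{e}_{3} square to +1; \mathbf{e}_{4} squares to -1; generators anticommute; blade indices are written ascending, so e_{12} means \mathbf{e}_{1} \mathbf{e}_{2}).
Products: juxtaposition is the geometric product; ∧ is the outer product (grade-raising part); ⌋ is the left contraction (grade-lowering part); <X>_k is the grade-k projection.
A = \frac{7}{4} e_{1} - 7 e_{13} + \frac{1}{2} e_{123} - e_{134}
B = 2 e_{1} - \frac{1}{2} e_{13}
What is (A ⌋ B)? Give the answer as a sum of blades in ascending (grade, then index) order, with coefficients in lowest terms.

step 1: -\frac{7}{8} e_{3}
Answer: -\frac{7}{8} e_{3}


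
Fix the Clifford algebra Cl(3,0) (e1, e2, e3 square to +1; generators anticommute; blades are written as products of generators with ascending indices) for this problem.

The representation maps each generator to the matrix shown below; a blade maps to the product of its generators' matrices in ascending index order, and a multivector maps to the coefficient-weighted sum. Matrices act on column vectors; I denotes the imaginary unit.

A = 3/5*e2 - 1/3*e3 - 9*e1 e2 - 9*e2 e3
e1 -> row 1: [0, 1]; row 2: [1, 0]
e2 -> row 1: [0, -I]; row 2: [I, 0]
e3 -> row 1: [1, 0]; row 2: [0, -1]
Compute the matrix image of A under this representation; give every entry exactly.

Bivector images (products of the table entries): rho(e1 e2) = rho(e1)rho(e2) = row 1: [I, 0]; row 2: [0, -I]; rho(e2 e3) = rho(e2)rho(e3) = row 1: [0, I]; row 2: [I, 0].
M = (3/5)*rho(e2) + (-1/3)*rho(e3) + (-9)*rho(e1 e2) + (-9)*rho(e2 e3), summed entrywise:
Answer: row 1: [-1/3 - 9*I, -48*I/5]; row 2: [-42*I/5, 1/3 + 9*I]


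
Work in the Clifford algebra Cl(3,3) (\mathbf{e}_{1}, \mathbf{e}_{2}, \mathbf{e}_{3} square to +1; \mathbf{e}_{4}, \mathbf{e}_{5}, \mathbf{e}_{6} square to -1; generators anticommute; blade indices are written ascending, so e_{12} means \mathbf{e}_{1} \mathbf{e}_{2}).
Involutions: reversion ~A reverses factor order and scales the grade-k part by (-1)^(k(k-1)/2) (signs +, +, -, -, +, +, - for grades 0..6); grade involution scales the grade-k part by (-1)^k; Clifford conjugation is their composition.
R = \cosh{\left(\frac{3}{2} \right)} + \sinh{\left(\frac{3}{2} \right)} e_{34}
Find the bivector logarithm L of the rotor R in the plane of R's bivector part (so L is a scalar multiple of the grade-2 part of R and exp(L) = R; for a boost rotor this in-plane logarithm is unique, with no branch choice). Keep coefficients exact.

The scalar part of R is \cosh{\left(\frac{3}{2} \right)}, which fixes the rapidity magnitude through cosh (cosh is even, so it cannot fix the sign — the bivector part carries that); dividing the bivector part by sinh of the rapidity gives the plane, and L = rapidity * plane, where the joint sign ambiguity of (rapidity, plane) cancels in the product.
Concretely: cosh(rapidity) = \cosh{\left(\frac{3}{2} \right)} gives rapidity = ±\frac{3}{2}, and since rapidity/sinh(rapidity) is even the sign is immaterial: L = (rapidity/sinh(rapidity)) * <R>_2 = (\frac{3}{2 \sinh{\left(\frac{3}{2} \right)}}) * <R>_2.
Answer: \frac{3}{2} e_{34}


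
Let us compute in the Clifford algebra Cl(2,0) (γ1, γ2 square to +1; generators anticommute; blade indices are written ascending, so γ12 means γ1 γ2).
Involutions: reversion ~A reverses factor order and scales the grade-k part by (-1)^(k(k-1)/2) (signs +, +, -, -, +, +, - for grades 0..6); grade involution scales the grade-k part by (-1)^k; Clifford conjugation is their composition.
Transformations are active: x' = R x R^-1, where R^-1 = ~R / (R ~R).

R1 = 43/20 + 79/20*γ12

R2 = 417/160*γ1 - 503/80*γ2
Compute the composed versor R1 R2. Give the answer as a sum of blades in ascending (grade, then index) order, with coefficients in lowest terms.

Distribute over the terms of R1 (each basis-blade product reordered to ascending indices, repeated generators contracted through their squares):
(43/20) R2 = 17931/3200*γ1 - 21629/1600*γ2
(79/20*γ12) R2 = -39737/1600*γ1 - 32943/3200*γ2
Summing the partial products and collecting blades:
Answer: -61543/3200*γ1 - 76201/3200*γ2


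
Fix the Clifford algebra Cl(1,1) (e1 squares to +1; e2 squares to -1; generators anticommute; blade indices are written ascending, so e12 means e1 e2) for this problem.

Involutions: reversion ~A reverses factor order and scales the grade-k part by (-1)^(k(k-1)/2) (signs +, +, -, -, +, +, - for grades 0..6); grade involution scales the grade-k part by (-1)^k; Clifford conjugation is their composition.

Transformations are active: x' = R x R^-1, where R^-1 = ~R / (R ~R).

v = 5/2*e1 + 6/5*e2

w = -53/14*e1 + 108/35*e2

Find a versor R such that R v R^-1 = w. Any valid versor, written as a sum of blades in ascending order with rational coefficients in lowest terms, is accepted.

Reasoning: v^2 = w^2 = 481/100 since conjugation preserves the quadratic form; R = v + w = -9/7*e1 + 30/7*e2 is then valid when invertible, keeping its own part and reversing (v - w)/2.
Answer: -9/7*e1 + 30/7*e2


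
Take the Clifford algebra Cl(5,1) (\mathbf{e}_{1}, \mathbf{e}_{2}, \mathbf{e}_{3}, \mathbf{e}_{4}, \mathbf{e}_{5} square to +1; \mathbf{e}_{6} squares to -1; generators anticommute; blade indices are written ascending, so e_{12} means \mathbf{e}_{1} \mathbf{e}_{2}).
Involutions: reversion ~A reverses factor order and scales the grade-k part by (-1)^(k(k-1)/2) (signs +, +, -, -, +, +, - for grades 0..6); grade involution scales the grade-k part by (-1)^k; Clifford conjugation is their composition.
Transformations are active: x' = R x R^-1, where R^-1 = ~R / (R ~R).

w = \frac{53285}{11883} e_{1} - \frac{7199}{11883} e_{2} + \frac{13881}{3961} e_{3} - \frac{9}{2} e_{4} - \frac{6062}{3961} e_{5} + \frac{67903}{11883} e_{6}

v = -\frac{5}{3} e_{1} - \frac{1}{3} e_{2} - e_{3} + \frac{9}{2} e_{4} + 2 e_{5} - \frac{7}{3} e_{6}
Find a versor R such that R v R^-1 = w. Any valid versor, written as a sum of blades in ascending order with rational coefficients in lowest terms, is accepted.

R = v + w = \frac{11160}{3961} e_{1} - \frac{3720}{3961} e_{2} + \frac{9920}{3961} e_{3} + \frac{1860}{3961} e_{5} + \frac{13392}{3961} e_{6} works: the equal norms (\frac{817}{36}) guarantee its sandwich swaps v into w.
Answer: \frac{11160}{3961} e_{1} - \frac{3720}{3961} e_{2} + \frac{9920}{3961} e_{3} + \frac{1860}{3961} e_{5} + \frac{13392}{3961} e_{6}


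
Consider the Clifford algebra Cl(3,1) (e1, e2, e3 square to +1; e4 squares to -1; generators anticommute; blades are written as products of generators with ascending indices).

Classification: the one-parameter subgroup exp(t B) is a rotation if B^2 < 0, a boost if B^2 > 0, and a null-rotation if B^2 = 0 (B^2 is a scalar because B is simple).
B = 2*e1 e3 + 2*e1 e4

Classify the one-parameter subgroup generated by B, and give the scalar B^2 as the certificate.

B^2 term by term: the squares give (2)^2*(e1 e3)^2 + (2)^2*(e1 e4)^2 = 4*(-1) + 4*(+1) = 0 (each basis 2-blade squares to minus the product of its generators' squares); cross terms between blades sharing an index anticommute and cancel. So B^2 = 0.
Answer: null-rotation, certificate B^2 = 0. Certificate logic: 0 is a conjugation-invariant scalar, so its sign fixes rotation versus boost versus null-rotation outright.


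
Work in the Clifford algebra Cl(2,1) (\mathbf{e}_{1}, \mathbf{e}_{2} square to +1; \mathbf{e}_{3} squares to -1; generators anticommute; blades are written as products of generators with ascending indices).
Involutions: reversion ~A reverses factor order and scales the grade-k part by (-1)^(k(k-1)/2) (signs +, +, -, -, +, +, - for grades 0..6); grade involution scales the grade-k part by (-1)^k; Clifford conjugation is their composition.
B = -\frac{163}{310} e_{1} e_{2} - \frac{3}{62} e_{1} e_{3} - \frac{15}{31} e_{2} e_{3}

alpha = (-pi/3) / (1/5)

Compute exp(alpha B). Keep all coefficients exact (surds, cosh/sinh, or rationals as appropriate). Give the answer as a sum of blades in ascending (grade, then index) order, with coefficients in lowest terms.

B^2 term by term: the squares give (-\frac{163}{310})^2*(e_{1} e_{2})^2 + (-\frac{3}{62})^2*(e_{1} e_{3})^2 + (-\frac{15}{31})^2*(e_{2} e_{3})^2 = \frac{26569}{96100}*(-1) + \frac{9}{3844}*(+1) + \frac{225}{961}*(+1) = -\frac{1}{25} (each basis 2-blade squares to minus the product of its generators' squares); cross terms between blades sharing an index anticommute and cancel. So B^2 = -\frac{1}{25}.
B^2 = -\frac{1}{25} — the negative square puts this in the circular regime; l = \frac{1}{5}, alpha*l = - \frac{\pi}{3}, so exp(alpha B) = cos(- \frac{\pi}{3}) + (sin(- \frac{\pi}{3})/(\frac{1}{5}))*B = \frac{1}{2} + (- \frac{5 \sqrt{3}}{2})*B.
Answer: \frac{1}{2} + \frac{163 \sqrt{3}}{124} e_{1} e_{2} + \frac{15 \sqrt{3}}{124} e_{1} e_{3} + \frac{75 \sqrt{3}}{62} e_{2} e_{3}


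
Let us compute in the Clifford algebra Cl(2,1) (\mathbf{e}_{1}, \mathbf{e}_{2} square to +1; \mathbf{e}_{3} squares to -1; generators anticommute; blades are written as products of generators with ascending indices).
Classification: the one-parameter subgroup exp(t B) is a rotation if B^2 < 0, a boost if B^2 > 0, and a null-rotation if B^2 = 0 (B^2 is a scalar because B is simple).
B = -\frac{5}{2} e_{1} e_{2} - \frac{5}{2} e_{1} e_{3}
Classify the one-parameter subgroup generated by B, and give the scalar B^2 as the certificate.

B^2 term by term: the squares give (-\frac{5}{2})^2*(e_{1} e_{2})^2 + (-\frac{5}{2})^2*(e_{1} e_{3})^2 = \frac{25}{4}*(-1) + \frac{25}{4}*(+1) = 0 (each basis 2-blade squares to minus the product of its generators' squares); cross terms between blades sharing an index anticommute and cancel. So B^2 = 0.
Answer: null-rotation, certificate B^2 = 0. Because 0 is invariant under every versor sandwich, the classification follows from its sign alone.


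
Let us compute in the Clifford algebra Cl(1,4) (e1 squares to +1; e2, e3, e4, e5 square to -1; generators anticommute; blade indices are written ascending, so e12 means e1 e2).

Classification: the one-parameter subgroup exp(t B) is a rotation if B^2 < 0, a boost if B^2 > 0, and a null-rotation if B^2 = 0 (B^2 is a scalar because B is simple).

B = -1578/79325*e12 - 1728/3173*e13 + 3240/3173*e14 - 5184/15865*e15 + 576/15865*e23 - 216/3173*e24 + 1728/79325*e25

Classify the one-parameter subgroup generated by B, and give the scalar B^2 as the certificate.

B^2 term by term: the squares give (-1578/79325)^2*(e12)^2 + (-1728/3173)^2*(e13)^2 + (3240/3173)^2*(e14)^2 + (-5184/15865)^2*(e15)^2 + (576/15865)^2*(e23)^2 + (-216/3173)^2*(e24)^2 + (1728/79325)^2*(e25)^2 = 2490084/6292455625*(+1) + 2985984/10067929*(+1) + 10497600/10067929*(+1) + 26873856/251698225*(+1) + 331776/251698225*(-1) + 46656/10067929*(-1) + 2985984/6292455625*(-1) = 36/25 (each basis 2-blade squares to minus the product of its generators' squares); cross terms between blades sharing an index anticommute and cancel; the commuting (index-disjoint) pairs give grade-4 terms 2*c*c'*(blade product), which cancel blade by blade — e1234: -746496/10067929 + 746496/10067929 = 0; e1235: 5971968/251698225 - 5971968/251698225 = 0; e1245: -2239488/50339645 + 2239488/50339645 = 0 — confirming B is simple. So B^2 = 36/25.
Answer: boost, certificate B^2 = 36/25. Key observation: B^2 = 36/25 is a conjugation invariant, so its sign decides the class regardless of the surface form of B.


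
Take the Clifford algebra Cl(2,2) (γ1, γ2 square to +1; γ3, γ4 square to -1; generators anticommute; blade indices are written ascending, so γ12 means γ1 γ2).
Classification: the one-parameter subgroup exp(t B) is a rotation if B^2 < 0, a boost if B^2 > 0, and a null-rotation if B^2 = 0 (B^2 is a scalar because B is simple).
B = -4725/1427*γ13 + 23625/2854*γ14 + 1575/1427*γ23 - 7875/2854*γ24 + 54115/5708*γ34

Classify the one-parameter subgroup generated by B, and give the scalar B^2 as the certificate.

B^2 term by term: the squares give (-4725/1427)^2*(γ13)^2 + (23625/2854)^2*(γ14)^2 + (1575/1427)^2*(γ23)^2 + (-7875/2854)^2*(γ24)^2 + (54115/5708)^2*(γ34)^2 = 22325625/2036329*(+1) + 558140625/8145316*(+1) + 2480625/2036329*(+1) + 62015625/8145316*(+1) + 2928433225/32581264*(-1) = -25/16 (each basis 2-blade squares to minus the product of its generators' squares); cross terms between blades sharing an index anticommute and cancel; the commuting (index-disjoint) pairs give grade-4 terms 2*c*c'*(blade product), which cancel blade by blade — γ1234: -37209375/2036329 + 37209375/2036329 = 0 — confirming B is simple. So B^2 = -25/16.
Answer: rotation, certificate B^2 = -25/16. B^2 = -25/16 is basis-independent, so its sign is the whole story.


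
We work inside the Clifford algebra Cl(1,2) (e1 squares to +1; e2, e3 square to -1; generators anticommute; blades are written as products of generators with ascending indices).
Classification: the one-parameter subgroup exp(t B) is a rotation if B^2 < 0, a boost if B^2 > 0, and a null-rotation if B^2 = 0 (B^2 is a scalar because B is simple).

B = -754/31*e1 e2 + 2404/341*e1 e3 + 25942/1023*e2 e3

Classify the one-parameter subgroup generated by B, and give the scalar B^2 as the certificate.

B^2 term by term: the squares give (-754/31)^2*(e1 e2)^2 + (2404/341)^2*(e1 e3)^2 + (25942/1023)^2*(e2 e3)^2 = 568516/961*(+1) + 5779216/116281*(+1) + 672987364/1046529*(-1) = -16/9 (each basis 2-blade squares to minus the product of its generators' squares); cross terms between blades sharing an index anticommute and cancel. So B^2 = -16/9.
Answer: rotation, certificate B^2 = -16/9. The scalar -16/9 is the complete invariant here: its sign names the subgroup type.


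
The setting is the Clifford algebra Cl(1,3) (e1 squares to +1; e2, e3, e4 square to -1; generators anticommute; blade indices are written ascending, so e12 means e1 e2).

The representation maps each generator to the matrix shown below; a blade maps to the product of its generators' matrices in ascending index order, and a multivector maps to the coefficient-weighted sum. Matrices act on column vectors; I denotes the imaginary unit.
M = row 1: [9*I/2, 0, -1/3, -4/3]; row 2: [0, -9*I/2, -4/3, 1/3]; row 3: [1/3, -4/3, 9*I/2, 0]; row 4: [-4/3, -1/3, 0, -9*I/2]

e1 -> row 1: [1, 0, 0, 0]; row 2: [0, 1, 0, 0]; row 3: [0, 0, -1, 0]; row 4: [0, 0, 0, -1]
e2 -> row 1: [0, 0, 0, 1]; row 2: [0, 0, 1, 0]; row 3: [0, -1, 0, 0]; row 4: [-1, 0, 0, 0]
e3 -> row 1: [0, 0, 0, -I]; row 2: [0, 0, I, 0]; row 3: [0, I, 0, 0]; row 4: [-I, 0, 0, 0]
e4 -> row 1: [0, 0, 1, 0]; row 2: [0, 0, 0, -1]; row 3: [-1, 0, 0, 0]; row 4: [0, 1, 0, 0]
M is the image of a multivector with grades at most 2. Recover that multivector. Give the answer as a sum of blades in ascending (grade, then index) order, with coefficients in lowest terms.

Method: the blade images are trace-orthogonal — tr(rho(e_A) rho(e_B)^-1) = 4 if A = B and 0 otherwise — and rho(e_A)^-1 = (e_A)^2 * rho(e_A) with (e_A)^2 = +1 or -1, so the coefficient of e_A in the preimage is (e_A)^2 * tr(M rho(e_A))/4.
Nonzero projections over blades of grade <= 2: e4: (e4)^2 = -1, tr(M rho(e4)) = 4/3, coefficient -1/3; e12: (e12)^2 = +1, tr(M rho(e12)) = -16/3, coefficient -4/3; e23: (e23)^2 = -1, tr(M rho(e23)) = 18, coefficient -9/2. Every other blade of grade <= 2 projects to 0.
Answer: -1/3*e4 - 4/3*e12 - 9/2*e23


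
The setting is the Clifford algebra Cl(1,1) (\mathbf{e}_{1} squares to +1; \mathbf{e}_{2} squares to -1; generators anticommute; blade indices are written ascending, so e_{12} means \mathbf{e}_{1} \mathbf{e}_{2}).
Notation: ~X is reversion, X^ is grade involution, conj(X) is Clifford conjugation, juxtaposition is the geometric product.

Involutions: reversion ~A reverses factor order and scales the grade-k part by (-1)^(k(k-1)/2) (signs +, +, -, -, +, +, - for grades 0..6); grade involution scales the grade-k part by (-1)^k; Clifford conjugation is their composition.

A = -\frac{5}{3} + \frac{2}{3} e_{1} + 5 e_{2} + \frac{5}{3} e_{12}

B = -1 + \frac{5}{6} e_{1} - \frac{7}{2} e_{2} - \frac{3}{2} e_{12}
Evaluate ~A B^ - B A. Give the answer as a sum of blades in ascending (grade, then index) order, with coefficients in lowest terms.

first term: -\frac{125}{9} - \frac{17}{18} e_{1} - \frac{119}{9} e_{2} + \frac{32}{3} e_{12}
second term: \frac{155}{9} - \frac{7}{18} e_{1} + \frac{29}{9} e_{2} + \frac{22}{3} e_{12}
Answer: -\frac{280}{9} - \frac{5}{9} e_{1} - \frac{148}{9} e_{2} + \frac{10}{3} e_{12}


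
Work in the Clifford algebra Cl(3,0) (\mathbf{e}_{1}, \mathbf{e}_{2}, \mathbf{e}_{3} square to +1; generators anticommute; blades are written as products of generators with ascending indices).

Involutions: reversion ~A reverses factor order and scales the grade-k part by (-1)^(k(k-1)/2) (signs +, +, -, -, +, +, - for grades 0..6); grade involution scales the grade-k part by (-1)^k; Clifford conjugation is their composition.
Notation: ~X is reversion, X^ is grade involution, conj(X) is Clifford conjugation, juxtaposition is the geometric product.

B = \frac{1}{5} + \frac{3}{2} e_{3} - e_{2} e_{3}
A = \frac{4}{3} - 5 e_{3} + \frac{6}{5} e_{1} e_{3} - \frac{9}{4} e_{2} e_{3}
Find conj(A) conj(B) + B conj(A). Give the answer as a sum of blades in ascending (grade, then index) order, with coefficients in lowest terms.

first term: -\frac{569}{60} + \frac{9}{5} e_{1} - \frac{67}{8} e_{2} - e_{3} + \frac{6}{5} e_{1} e_{2} - \frac{6}{25} e_{1} e_{3} + \frac{107}{60} e_{2} e_{3}
second term: \frac{601}{60} + \frac{9}{5} e_{1} - \frac{67}{8} e_{2} + 3 e_{3} + \frac{6}{5} e_{1} e_{2} - \frac{6}{25} e_{1} e_{3} - \frac{53}{60} e_{2} e_{3}
Answer: \frac{8}{15} + \frac{18}{5} e_{1} - \frac{67}{4} e_{2} + 2 e_{3} + \frac{12}{5} e_{1} e_{2} - \frac{12}{25} e_{1} e_{3} + \frac{9}{10} e_{2} e_{3}


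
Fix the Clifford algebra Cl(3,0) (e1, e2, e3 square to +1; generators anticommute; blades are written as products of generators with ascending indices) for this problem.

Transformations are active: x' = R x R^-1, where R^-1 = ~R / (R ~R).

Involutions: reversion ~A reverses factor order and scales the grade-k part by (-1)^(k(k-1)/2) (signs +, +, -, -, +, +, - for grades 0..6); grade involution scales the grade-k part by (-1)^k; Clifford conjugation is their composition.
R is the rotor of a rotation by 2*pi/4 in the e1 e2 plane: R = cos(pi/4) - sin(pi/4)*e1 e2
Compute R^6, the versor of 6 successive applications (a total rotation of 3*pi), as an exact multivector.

Half-angle bookkeeping: 6 applications in e1 e2 add up to rotor phase 6*pi/4 = 3*pi/2, so R^6 = cos(3*pi/2) - sin(3*pi/2)*e1 e2.
cos(3*pi/2) = 0 and sin(3*pi/2) = -1, so R^6 = e1 e2. The net rotation is 1*pi (after discarding 1 full turn, each of which contributes a factor -1 to the rotor); the rotor keeps the half-angle phase exactly.
Answer: e1 e2


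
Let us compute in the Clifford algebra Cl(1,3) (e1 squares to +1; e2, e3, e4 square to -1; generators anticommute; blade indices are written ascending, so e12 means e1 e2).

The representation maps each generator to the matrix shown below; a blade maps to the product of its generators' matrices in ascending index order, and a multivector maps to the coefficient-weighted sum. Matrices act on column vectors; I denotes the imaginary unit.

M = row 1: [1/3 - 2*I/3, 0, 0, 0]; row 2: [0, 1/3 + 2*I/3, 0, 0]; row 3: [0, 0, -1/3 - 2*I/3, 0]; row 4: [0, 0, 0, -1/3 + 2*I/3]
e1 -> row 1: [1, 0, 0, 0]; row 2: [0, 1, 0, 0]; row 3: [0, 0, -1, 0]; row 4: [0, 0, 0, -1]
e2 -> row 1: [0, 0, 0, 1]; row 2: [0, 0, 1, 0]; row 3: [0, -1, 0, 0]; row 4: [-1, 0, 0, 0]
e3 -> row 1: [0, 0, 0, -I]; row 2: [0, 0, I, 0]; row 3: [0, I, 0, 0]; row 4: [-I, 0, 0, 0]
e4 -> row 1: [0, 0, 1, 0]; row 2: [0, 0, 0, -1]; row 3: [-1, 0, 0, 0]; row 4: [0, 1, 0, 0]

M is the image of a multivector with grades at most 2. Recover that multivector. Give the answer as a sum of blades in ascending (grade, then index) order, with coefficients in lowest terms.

Method: the blade images are trace-orthogonal — tr(rho(e_A) rho(e_B)^-1) = 4 if A = B and 0 otherwise — and rho(e_A)^-1 = (e_A)^2 * rho(e_A) with (e_A)^2 = +1 or -1, so the coefficient of e_A in the preimage is (e_A)^2 * tr(M rho(e_A))/4.
Nonzero projections over blades of grade <= 2: e1: (e1)^2 = +1, tr(M rho(e1)) = 4/3, coefficient 1/3; e23: (e23)^2 = -1, tr(M rho(e23)) = -8/3, coefficient 2/3. Every other blade of grade <= 2 projects to 0.
Answer: 1/3*e1 + 2/3*e23


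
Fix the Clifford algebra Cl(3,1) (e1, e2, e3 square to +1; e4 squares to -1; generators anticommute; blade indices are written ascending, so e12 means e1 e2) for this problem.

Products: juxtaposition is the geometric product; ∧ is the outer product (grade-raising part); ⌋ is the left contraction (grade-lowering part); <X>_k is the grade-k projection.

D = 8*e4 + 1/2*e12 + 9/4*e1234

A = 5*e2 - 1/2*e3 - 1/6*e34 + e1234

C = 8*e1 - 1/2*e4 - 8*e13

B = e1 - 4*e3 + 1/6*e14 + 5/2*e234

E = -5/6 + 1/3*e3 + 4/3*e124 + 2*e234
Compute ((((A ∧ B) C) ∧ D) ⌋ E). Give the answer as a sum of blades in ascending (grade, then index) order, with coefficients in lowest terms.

step 1: -5*e12 + 1/2*e13 - 20*e23 - 5/6*e124 - 1/12*e134
step 2: 4 + 40*e2 - 4*e3 - 2/3*e4 + 1915/12*e12 - 1/24*e13 - 40*e23 - 20/3*e24 - 2/3*e34 - 160*e123 + 5/2*e124 - 1/4*e134 + 10/3*e234
step 3: 32*e4 + 2*e12 + 320*e24 - 32*e34 - 2*e123 + 3829/3*e124 - 1/3*e134 - 320*e234 - 3814/3*e1234
step 4: 9556/9 + 1280/3*e1 - 64*e2 - 640*e3 - 8/3*e4 - 128/3*e12 - 64*e23
Answer: 9556/9 + 1280/3*e1 - 64*e2 - 640*e3 - 8/3*e4 - 128/3*e12 - 64*e23


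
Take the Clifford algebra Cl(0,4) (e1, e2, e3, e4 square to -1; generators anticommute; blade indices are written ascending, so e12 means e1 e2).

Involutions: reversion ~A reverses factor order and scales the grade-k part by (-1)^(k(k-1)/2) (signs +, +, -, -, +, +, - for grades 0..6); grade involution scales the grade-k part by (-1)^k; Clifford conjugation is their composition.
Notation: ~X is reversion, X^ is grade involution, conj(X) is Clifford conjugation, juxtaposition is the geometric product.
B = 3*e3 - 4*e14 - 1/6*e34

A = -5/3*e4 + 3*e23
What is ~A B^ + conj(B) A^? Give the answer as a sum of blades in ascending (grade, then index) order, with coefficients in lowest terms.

first term: 20/3*e1 - 9*e2 + 5/18*e3 - 1/2*e24 - 5*e34 + 12*e1234
second term: -20/3*e1 - 9*e2 - 5/18*e3 + 1/2*e24 - 5*e34 + 12*e1234
Answer: -18*e2 - 10*e34 + 24*e1234


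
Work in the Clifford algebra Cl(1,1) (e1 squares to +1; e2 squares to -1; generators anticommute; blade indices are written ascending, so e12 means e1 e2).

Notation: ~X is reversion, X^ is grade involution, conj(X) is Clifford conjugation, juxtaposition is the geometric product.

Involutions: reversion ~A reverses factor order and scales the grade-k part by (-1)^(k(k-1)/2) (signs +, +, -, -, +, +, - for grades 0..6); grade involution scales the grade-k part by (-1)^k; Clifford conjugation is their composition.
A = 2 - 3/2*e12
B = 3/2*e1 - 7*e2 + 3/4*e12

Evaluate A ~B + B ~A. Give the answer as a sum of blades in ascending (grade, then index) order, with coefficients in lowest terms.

first term: 9/8 - 15/2*e1 - 47/4*e2 - 3/2*e12
second term: 9/8 - 15/2*e1 - 47/4*e2 + 3/2*e12
Answer: 9/4 - 15*e1 - 47/2*e2


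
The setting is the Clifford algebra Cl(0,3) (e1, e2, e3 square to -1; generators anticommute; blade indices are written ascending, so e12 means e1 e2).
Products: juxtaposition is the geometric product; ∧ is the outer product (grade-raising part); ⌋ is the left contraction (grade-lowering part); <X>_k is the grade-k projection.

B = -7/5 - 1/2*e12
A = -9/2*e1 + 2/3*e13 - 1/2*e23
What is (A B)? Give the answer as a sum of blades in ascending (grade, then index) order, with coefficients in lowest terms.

step 1: 63/10*e1 - 9/4*e2 - 41/60*e13 + 31/30*e23
Answer: 63/10*e1 - 9/4*e2 - 41/60*e13 + 31/30*e23


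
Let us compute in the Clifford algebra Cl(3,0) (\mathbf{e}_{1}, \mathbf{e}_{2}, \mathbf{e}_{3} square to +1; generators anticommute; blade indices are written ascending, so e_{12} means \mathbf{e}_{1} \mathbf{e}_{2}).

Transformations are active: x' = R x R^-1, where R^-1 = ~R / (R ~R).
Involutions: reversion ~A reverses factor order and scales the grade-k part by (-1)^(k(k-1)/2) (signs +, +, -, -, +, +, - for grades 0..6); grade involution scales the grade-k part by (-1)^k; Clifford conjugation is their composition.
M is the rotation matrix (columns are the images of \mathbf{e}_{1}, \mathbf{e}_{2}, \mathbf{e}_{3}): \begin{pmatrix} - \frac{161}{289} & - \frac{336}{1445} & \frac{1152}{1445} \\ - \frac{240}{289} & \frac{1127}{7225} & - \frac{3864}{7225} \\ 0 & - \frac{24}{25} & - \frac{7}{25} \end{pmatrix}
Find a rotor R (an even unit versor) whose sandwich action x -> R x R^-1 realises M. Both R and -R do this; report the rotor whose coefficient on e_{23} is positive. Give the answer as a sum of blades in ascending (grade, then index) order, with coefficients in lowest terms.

Method: write R = a + b12*e_{12} + b13*e_{13} + b23*e_{23} with a^2 + b12^2 + b13^2 + b23^2 = 1 (so R^-1 = ~R). Expanding the columns R e_j ~R gives tr M = 4a^2 - 1 and, from the antisymmetric part, M21 - M12 = -4a*b12, M13 - M31 = 4a*b13, M32 - M23 = -4a*b23.
Here tr M = -\frac{4921}{7225}, so a^2 = (1 + tr M)/4 = \frac{576}{7225} and a = ±\frac{24}{85}. Taking a = \frac{24}{85}: M21 - M12 = -\frac{864}{1445}, M13 - M31 = \frac{1152}{1445}, M32 - M23 = -\frac{3072}{7225}, giving b12 = \frac{9}{17}, b13 = \frac{12}{17}, b23 = \frac{32}{85}, i.e. R = \frac{24}{85} + \frac{9}{17} e_{12} + \frac{12}{17} e_{13} + \frac{32}{85} e_{23}.
Its e_{23} coefficient is already positive.
Answer: \frac{24}{85} + \frac{9}{17} e_{12} + \frac{12}{17} e_{13} + \frac{32}{85} e_{23}. Uniqueness: Spin(3) -> SO(3) maps R and -R to the same rotation of trace -\frac{4921}{7225}; fixing the sign of the e_{23} coefficient removes the ambiguity.


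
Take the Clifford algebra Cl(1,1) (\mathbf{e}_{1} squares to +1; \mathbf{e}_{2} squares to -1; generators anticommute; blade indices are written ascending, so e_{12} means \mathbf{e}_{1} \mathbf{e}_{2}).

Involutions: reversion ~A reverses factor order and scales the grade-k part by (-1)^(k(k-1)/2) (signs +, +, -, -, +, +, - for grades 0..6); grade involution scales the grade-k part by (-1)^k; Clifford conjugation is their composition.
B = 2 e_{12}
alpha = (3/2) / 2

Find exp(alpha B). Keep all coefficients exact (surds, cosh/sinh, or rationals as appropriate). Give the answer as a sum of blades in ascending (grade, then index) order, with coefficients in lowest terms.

B^2 = (2)^2*(e_{12})^2 = 4*(+1) = 4 (a basis 2-blade squares to minus the product of its generators' squares).
B^2 = 4 — since the square is positive, the closed form is hyperbolic: l = 2, alpha*l = \frac{3}{2}, so exp(alpha B) = cosh(\frac{3}{2}) + (sinh(\frac{3}{2})/2)*B = \cosh{\left(\frac{3}{2} \right)} + (\frac{\sinh{\left(\frac{3}{2} \right)}}{2})*B.
Answer: \cosh{\left(\frac{3}{2} \right)} + \sinh{\left(\frac{3}{2} \right)} e_{12}


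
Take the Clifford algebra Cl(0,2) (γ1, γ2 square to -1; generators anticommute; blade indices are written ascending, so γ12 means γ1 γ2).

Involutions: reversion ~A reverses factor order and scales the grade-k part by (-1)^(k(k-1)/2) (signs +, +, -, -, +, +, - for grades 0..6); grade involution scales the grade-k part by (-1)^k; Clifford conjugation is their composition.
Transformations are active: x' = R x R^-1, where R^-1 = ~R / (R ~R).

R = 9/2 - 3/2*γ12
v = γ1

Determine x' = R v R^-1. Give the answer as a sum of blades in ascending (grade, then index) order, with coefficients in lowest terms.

~R = 9/2 + 3/2*γ12, and R ~R = 45/2, so R^-1 = ~R / (45/2).
R v = 9/2*γ1 - 3/2*γ2
Answer: 4/5*γ1 - 3/5*γ2


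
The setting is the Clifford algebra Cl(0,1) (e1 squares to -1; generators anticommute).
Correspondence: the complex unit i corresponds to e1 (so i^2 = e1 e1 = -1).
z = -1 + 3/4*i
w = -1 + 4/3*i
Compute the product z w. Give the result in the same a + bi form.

In blades: z = -1 + 3/4*e1, w = -1 + 4/3*e1.
Distribute z over w term by term (generator squares from the signature, products reordered to ascending indices): (-1)*w = 1 - 4/3*e1; (3/4*e1)*w = -1 - 3/4*e1.
Sum: -25/12*e1; translating back through the correspondence:
Answer: -25/12*i
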